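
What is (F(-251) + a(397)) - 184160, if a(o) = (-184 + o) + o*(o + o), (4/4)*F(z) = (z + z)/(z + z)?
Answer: 131272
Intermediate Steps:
F(z) = 1 (F(z) = (z + z)/(z + z) = (2*z)/((2*z)) = (2*z)*(1/(2*z)) = 1)
a(o) = -184 + o + 2*o² (a(o) = (-184 + o) + o*(2*o) = (-184 + o) + 2*o² = -184 + o + 2*o²)
(F(-251) + a(397)) - 184160 = (1 + (-184 + 397 + 2*397²)) - 184160 = (1 + (-184 + 397 + 2*157609)) - 184160 = (1 + (-184 + 397 + 315218)) - 184160 = (1 + 315431) - 184160 = 315432 - 184160 = 131272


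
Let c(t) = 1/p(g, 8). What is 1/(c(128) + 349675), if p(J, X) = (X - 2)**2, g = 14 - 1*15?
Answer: 36/12588301 ≈ 2.8598e-6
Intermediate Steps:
g = -1 (g = 14 - 15 = -1)
p(J, X) = (-2 + X)**2
c(t) = 1/36 (c(t) = 1/((-2 + 8)**2) = 1/(6**2) = 1/36)
1/(c(128) + 349675) = 1/(1/36 + 349675) = 1/(12588301/36) = 36/12588301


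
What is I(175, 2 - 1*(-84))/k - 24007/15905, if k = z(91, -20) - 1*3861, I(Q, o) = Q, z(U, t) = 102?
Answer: -13289384/8540985 ≈ -1.5560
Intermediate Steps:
k = -3759 (k = 102 - 1*3861 = 102 - 3861 = -3759)
I(175, 2 - 1*(-84))/k - 24007/15905 = 175/(-3759) - 24007/15905 = 175*(-1/3759) - 24007*1/15905 = -25/537 - 24007/15905 = -13289384/8540985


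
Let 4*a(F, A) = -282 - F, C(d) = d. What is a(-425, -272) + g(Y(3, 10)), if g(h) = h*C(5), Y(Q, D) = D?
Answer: 343/4 ≈ 85.750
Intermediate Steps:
g(h) = 5*h (g(h) = h*5 = 5*h)
a(F, A) = -141/2 - F/4 (a(F, A) = (-282 - F)/4 = -141/2 - F/4)
a(-425, -272) + g(Y(3, 10)) = (-141/2 - ¼*(-425)) + 5*10 = (-141/2 + 425/4) + 50 = 143/4 + 50 = 343/4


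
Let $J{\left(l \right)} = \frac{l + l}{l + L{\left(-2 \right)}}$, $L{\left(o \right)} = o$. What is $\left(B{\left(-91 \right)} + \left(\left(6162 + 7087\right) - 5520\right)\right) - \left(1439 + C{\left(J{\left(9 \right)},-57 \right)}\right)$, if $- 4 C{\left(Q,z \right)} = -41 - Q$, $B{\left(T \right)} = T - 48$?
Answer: $\frac{171923}{28} \approx 6140.1$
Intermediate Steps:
$J{\left(l \right)} = \frac{2 l}{-2 + l}$ ($J{\left(l \right)} = \frac{l + l}{l - 2} = \frac{2 l}{-2 + l}$)
$B{\left(T \right)} = -48 + T$ ($B{\left(T \right)} = T - 48 = -48 + T$)
$C{\left(Q,z \right)} = \frac{41}{4} + \frac{Q}{4}$ ($C{\left(Q,z \right)} = - \frac{-41 - Q}{4} = \frac{41}{4} + \frac{Q}{4}$)
$\left(B{\left(-91 \right)} + \left(\left(6162 + 7087\right) - 5520\right)\right) - \left(1439 + C{\left(J{\left(9 \right)},-57 \right)}\right) = \left(\left(-48 - 91\right) + \left(\left(6162 + 7087\right) - 5520\right)\right) - \left(\frac{5797}{4} + \frac{1}{4} \cdot 2 \cdot 9 \frac{1}{-2 + 9}\right) = \left(-139 + \left(13249 - 5520\right)\right) - \left(\frac{5797}{4} + \frac{1}{4} \cdot 2 \cdot 9 \cdot \frac{1}{7}\right) = \left(-139 + 7729\right) - \left(\frac{5797}{4} + \frac{1}{4} \cdot 2 \cdot 9 \cdot \frac{1}{7}\right) = 7590 - \left(\frac{5797}{4} + \frac{9}{14}\right) = 7590 - \frac{40597}{28} = \frac{171923}{28}$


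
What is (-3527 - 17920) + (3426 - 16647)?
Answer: -34668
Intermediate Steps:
(-3527 - 17920) + (3426 - 16647) = -21447 - 13221 = -34668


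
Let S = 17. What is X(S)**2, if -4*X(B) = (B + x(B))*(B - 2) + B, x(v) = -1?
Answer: 66049/16 ≈ 4128.1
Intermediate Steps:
X(B) = -B/4 - (-1 + B)*(-2 + B)/4 (X(B) = -((B - 1)*(B - 2) + B)/4 = -((-1 + B)*(-2 + B) + B)/4 = -(B + (-1 + B)*(-2 + B))/4 = -B/4 - (-1 + B)*(-2 + B)/4)
X(S)**2 = (-1/2 + (1/2)*17 - 1/4*17**2)**2 = (-1/2 + 17/2 - 1/4*289)**2 = (-1/2 + 17/2 - 289/4)**2 = (-257/4)**2 = 66049/16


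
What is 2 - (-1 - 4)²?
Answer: -23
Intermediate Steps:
2 - (-1 - 4)² = 2 - 1*(-5)² = 2 - 1*25 = 2 - 25 = -23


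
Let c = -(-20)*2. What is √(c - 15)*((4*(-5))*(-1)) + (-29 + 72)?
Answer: 143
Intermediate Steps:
c = 40 (c = -1*(-40) = 40)
√(c - 15)*((4*(-5))*(-1)) + (-29 + 72) = √(40 - 15)*((4*(-5))*(-1)) + (-29 + 72) = √25*(-20*(-1)) + 43 = 5*20 + 43 = 100 + 43 = 143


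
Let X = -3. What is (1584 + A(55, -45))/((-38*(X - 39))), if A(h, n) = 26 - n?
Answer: 1655/1596 ≈ 1.0370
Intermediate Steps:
(1584 + A(55, -45))/((-38*(X - 39))) = (1584 + (26 - 1*(-45)))/((-38*(-3 - 39))) = (1584 + (26 + 45))/((-38*(-42))) = (1584 + 71)/1596 = 1655*(1/1596) = 1655/1596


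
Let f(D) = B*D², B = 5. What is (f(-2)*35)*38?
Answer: 26600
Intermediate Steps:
f(D) = 5*D²
(f(-2)*35)*38 = ((5*(-2)²)*35)*38 = ((5*4)*35)*38 = (20*35)*38 = 700*38 = 26600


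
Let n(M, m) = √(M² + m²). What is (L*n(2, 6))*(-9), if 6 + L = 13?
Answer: -126*√10 ≈ -398.45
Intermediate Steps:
L = 7 (L = -6 + 13 = 7)
(L*n(2, 6))*(-9) = (7*√(2² + 6²))*(-9) = (7*√(4 + 36))*(-9) = (7*√40)*(-9) = (7*(2*√10))*(-9) = (14*√10)*(-9) = -126*√10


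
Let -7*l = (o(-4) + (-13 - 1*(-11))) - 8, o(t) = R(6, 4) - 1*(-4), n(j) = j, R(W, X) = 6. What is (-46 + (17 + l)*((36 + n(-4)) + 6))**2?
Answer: 360000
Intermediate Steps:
o(t) = 10 (o(t) = 6 - 1*(-4) = 6 + 4 = 10)
l = 0 (l = -((10 + (-13 - 1*(-11))) - 8)/7 = -((10 + (-13 + 11)) - 8)/7 = -((10 - 2) - 8)/7 = -(8 - 8)/7 = -1/7*0 = 0)
(-46 + (17 + l)*((36 + n(-4)) + 6))**2 = (-46 + (17 + 0)*((36 - 4) + 6))**2 = (-46 + 17*(32 + 6))**2 = (-46 + 17*38)**2 = (-46 + 646)**2 = 600**2 = 360000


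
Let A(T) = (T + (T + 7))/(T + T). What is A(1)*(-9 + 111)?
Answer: 459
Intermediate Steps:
A(T) = (7 + 2*T)/(2*T) (A(T) = (T + (7 + T))/((2*T)) = (7 + 2*T)*(1/(2*T)) = (7 + 2*T)/(2*T))
A(1)*(-9 + 111) = ((7/2 + 1)/1)*(-9 + 111) = (1*(9/2))*102 = (9/2)*102 = 459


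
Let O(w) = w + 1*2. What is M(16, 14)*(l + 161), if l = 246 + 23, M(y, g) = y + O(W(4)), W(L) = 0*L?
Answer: 7740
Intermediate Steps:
W(L) = 0
O(w) = 2 + w (O(w) = w + 2 = 2 + w)
M(y, g) = 2 + y (M(y, g) = y + (2 + 0) = y + 2 = 2 + y)
l = 269
M(16, 14)*(l + 161) = (2 + 16)*(269 + 161) = 18*430 = 7740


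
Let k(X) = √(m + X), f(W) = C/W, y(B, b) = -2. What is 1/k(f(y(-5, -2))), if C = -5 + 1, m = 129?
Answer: √131/131 ≈ 0.087370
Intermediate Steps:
C = -4
f(W) = -4/W
k(X) = √(129 + X)
1/k(f(y(-5, -2))) = 1/(√(129 - 4/(-2))) = 1/(√(129 - 4*(-½))) = 1/(√(129 + 2)) = 1/(√131) = √131/131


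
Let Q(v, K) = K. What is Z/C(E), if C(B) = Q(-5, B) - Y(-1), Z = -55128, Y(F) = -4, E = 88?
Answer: -13782/23 ≈ -599.22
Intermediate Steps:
C(B) = 4 + B (C(B) = B - 1*(-4) = B + 4 = 4 + B)
Z/C(E) = -55128/(4 + 88) = -55128/92 = -55128*1/92 = -13782/23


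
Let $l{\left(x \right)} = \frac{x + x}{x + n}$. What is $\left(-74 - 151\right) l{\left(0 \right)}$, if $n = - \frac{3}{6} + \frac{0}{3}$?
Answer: $0$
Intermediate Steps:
$n = - \frac{1}{2}$ ($n = \left(-3\right) \frac{1}{6} + 0 \cdot \frac{1}{3} = - \frac{1}{2} + 0 = - \frac{1}{2} \approx -0.5$)
$l{\left(x \right)} = \frac{2 x}{- \frac{1}{2} + x}$ ($l{\left(x \right)} = \frac{x + x}{x - \frac{1}{2}} = \frac{2 x}{- \frac{1}{2} + x}$)
$\left(-74 - 151\right) l{\left(0 \right)} = \left(-74 - 151\right) 4 \cdot 0 \frac{1}{-1 + 2 \cdot 0} = - 225 \cdot 4 \cdot 0 \frac{1}{-1 + 0} = - 225 \cdot 4 \cdot 0 \frac{1}{-1} = - 225 \cdot 4 \cdot 0 \left(-1\right) = \left(-225\right) 0 = 0$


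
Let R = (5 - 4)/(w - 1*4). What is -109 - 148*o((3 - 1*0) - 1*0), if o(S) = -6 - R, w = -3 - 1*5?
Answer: 2300/3 ≈ 766.67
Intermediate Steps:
w = -8 (w = -3 - 5 = -8)
R = -1/12 (R = (5 - 4)/(-8 - 1*4) = 1/(-8 - 4) = 1/(-12) = 1*(-1/12) = -1/12 ≈ -0.083333)
o(S) = -71/12 (o(S) = -6 - 1*(-1/12) = -6 + 1/12 = -71/12)
-109 - 148*o((3 - 1*0) - 1*0) = -109 - 148*(-71/12) = -109 + 2627/3 = 2300/3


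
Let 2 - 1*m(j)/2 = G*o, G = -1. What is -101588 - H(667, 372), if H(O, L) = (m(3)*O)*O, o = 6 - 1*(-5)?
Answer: -11668702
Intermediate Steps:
o = 11 (o = 6 + 5 = 11)
m(j) = 26 (m(j) = 4 - (-2)*11 = 4 - 2*(-11) = 4 + 22 = 26)
H(O, L) = 26*O² (H(O, L) = (26*O)*O = 26*O²)
-101588 - H(667, 372) = -101588 - 26*667² = -101588 - 26*444889 = -101588 - 1*11567114 = -101588 - 11567114 = -11668702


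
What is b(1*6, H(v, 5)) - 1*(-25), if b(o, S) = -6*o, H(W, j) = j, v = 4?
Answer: -11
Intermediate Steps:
b(1*6, H(v, 5)) - 1*(-25) = -6*6 - 1*(-25) = -6*6 + 25 = -36 + 25 = -11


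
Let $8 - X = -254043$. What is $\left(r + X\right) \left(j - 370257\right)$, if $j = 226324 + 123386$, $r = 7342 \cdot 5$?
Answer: $-5974266267$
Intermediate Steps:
$r = 36710$
$X = 254051$ ($X = 8 - -254043 = 8 + 254043 = 254051$)
$j = 349710$
$\left(r + X\right) \left(j - 370257\right) = \left(36710 + 254051\right) \left(349710 - 370257\right) = 290761 \left(-20547\right) = -5974266267$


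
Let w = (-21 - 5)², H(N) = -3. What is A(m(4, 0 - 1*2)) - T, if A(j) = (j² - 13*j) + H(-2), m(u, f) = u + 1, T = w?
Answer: -719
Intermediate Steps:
w = 676 (w = (-26)² = 676)
T = 676
m(u, f) = 1 + u
A(j) = -3 + j² - 13*j (A(j) = (j² - 13*j) - 3 = -3 + j² - 13*j)
A(m(4, 0 - 1*2)) - T = (-3 + (1 + 4)² - 13*(1 + 4)) - 1*676 = (-3 + 5² - 13*5) - 676 = (-3 + 25 - 65) - 676 = -43 - 676 = -719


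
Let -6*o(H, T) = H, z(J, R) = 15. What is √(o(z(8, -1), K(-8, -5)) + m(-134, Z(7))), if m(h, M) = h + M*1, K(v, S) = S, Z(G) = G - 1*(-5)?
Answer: I*√498/2 ≈ 11.158*I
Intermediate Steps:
Z(G) = 5 + G (Z(G) = G + 5 = 5 + G)
o(H, T) = -H/6
m(h, M) = M + h (m(h, M) = h + M = M + h)
√(o(z(8, -1), K(-8, -5)) + m(-134, Z(7))) = √(-⅙*15 + ((5 + 7) - 134)) = √(-5/2 + (12 - 134)) = √(-5/2 - 122) = √(-249/2) = I*√498/2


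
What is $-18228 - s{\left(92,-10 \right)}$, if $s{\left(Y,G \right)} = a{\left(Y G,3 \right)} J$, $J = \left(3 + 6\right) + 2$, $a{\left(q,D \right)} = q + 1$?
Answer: $-8119$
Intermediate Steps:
$a{\left(q,D \right)} = 1 + q$
$J = 11$ ($J = 9 + 2 = 11$)
$s{\left(Y,G \right)} = 11 + 11 G Y$ ($s{\left(Y,G \right)} = \left(1 + Y G\right) 11 = \left(1 + G Y\right) 11 = 11 + 11 G Y$)
$-18228 - s{\left(92,-10 \right)} = -18228 - \left(11 + 11 \left(-10\right) 92\right) = -18228 - \left(11 - 10120\right) = -18228 - -10109 = -18228 + 10109 = -8119$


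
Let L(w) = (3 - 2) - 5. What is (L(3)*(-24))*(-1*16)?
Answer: -1536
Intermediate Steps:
L(w) = -4 (L(w) = 1 - 5 = -4)
(L(3)*(-24))*(-1*16) = (-4*(-24))*(-1*16) = 96*(-16) = -1536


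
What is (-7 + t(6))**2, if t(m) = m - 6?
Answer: 49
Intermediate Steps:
t(m) = -6 + m
(-7 + t(6))**2 = (-7 + (-6 + 6))**2 = (-7 + 0)**2 = (-7)**2 = 49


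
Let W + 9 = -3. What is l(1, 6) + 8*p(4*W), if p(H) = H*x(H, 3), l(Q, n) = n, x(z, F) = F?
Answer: -1146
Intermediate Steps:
W = -12 (W = -9 - 3 = -12)
p(H) = 3*H (p(H) = H*3 = 3*H)
l(1, 6) + 8*p(4*W) = 6 + 8*(3*(4*(-12))) = 6 + 8*(3*(-48)) = 6 + 8*(-144) = 6 - 1152 = -1146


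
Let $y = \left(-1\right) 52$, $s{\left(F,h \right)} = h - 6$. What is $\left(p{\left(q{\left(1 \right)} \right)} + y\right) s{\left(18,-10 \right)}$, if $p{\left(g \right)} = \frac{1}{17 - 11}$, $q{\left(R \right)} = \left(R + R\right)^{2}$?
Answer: $\frac{2488}{3} \approx 829.33$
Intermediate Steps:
$q{\left(R \right)} = 4 R^{2}$ ($q{\left(R \right)} = \left(2 R\right)^{2} = 4 R^{2}$)
$s{\left(F,h \right)} = -6 + h$
$p{\left(g \right)} = \frac{1}{6}$
$y = -52$
$\left(p{\left(q{\left(1 \right)} \right)} + y\right) s{\left(18,-10 \right)} = \left(\frac{1}{6} - 52\right) \left(-6 - 10\right) = \left(- \frac{311}{6}\right) \left(-16\right) = \frac{2488}{3}$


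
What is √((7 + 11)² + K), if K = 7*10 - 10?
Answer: 8*√6 ≈ 19.596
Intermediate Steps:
K = 60 (K = 70 - 10 = 60)
√((7 + 11)² + K) = √((7 + 11)² + 60) = √(18² + 60) = √(324 + 60) = √384 = 8*√6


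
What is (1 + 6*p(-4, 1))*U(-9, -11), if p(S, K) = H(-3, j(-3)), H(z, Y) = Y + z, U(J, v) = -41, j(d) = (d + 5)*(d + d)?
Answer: 3649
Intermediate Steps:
j(d) = 2*d*(5 + d) (j(d) = (5 + d)*(2*d) = 2*d*(5 + d))
p(S, K) = -15 (p(S, K) = 2*(-3)*(5 - 3) - 3 = 2*(-3)*2 - 3 = -12 - 3 = -15)
(1 + 6*p(-4, 1))*U(-9, -11) = (1 + 6*(-15))*(-41) = (1 - 90)*(-41) = -89*(-41) = 3649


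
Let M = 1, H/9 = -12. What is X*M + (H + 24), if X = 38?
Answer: -46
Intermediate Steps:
H = -108 (H = 9*(-12) = -108)
X*M + (H + 24) = 38*1 + (-108 + 24) = 38 - 84 = -46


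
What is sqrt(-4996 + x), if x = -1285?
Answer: I*sqrt(6281) ≈ 79.253*I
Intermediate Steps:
sqrt(-4996 + x) = sqrt(-4996 - 1285) = sqrt(-6281) = I*sqrt(6281)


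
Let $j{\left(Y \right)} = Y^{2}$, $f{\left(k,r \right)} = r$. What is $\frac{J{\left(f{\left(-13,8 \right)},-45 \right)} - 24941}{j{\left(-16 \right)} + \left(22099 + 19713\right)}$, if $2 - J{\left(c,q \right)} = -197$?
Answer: $- \frac{12371}{21034} \approx -0.58814$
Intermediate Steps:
$J{\left(c,q \right)} = 199$ ($J{\left(c,q \right)} = 2 - -197 = 2 + 197 = 199$)
$\frac{J{\left(f{\left(-13,8 \right)},-45 \right)} - 24941}{j{\left(-16 \right)} + \left(22099 + 19713\right)} = \frac{199 - 24941}{\left(-16\right)^{2} + \left(22099 + 19713\right)} = - \frac{24742}{256 + 41812} = - \frac{24742}{42068} = \left(-24742\right) \frac{1}{42068} = - \frac{12371}{21034}$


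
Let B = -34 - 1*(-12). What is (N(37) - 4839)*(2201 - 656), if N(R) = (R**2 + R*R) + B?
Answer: -3280035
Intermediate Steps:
B = -22 (B = -34 + 12 = -22)
N(R) = -22 + 2*R**2 (N(R) = (R**2 + R*R) - 22 = (R**2 + R**2) - 22 = 2*R**2 - 22 = -22 + 2*R**2)
(N(37) - 4839)*(2201 - 656) = ((-22 + 2*37**2) - 4839)*(2201 - 656) = ((-22 + 2*1369) - 4839)*1545 = ((-22 + 2738) - 4839)*1545 = (2716 - 4839)*1545 = -2123*1545 = -3280035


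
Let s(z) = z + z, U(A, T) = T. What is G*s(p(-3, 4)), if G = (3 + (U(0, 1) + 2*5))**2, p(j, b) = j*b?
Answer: -4704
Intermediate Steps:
p(j, b) = b*j
s(z) = 2*z
G = 196 (G = (3 + (1 + 2*5))**2 = (3 + (1 + 10))**2 = (3 + 11)**2 = 14**2 = 196)
G*s(p(-3, 4)) = 196*(2*(4*(-3))) = 196*(2*(-12)) = 196*(-24) = -4704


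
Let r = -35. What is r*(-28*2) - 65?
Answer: 1895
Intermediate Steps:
r*(-28*2) - 65 = -(-980)*2 - 65 = -35*(-56) - 65 = 1960 - 65 = 1895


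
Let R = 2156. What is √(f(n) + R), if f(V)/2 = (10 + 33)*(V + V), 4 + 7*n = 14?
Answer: 6*√3269/7 ≈ 49.007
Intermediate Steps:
n = 10/7 (n = -4/7 + (⅐)*14 = -4/7 + 2 = 10/7 ≈ 1.4286)
f(V) = 172*V (f(V) = 2*((10 + 33)*(V + V)) = 2*(43*(2*V)) = 2*(86*V) = 172*V)
√(f(n) + R) = √(172*(10/7) + 2156) = √(1720/7 + 2156) = √(16812/7) = 6*√3269/7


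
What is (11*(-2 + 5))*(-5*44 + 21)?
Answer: -6567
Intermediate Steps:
(11*(-2 + 5))*(-5*44 + 21) = (11*3)*(-220 + 21) = 33*(-199) = -6567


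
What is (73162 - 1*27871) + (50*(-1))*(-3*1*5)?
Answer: 46041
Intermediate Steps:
(73162 - 1*27871) + (50*(-1))*(-3*1*5) = (73162 - 27871) - (-150)*5 = 45291 - 50*(-15) = 45291 + 750 = 46041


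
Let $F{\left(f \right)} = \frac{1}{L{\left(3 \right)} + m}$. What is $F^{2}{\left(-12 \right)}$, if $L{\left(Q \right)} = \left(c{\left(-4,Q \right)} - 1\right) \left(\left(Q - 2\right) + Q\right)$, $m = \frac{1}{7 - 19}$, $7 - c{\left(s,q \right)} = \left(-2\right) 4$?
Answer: $\frac{144}{450241} \approx 0.00031983$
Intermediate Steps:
$c{\left(s,q \right)} = 15$ ($c{\left(s,q \right)} = 7 - \left(-2\right) 4 = 7 - -8 = 7 + 8 = 15$)
$m = - \frac{1}{12}$ ($m = \frac{1}{-12} = - \frac{1}{12} \approx -0.083333$)
$L{\left(Q \right)} = -28 + 28 Q$ ($L{\left(Q \right)} = \left(15 - 1\right) \left(\left(Q - 2\right) + Q\right) = 14 \left(\left(Q - 2\right) + Q\right) = 14 \left(\left(-2 + Q\right) + Q\right) = 14 \left(-2 + 2 Q\right) = -28 + 28 Q$)
$F{\left(f \right)} = \frac{12}{671}$ ($F{\left(f \right)} = \frac{1}{\left(-28 + 28 \cdot 3\right) - \frac{1}{12}} = \frac{1}{\left(-28 + 84\right) - \frac{1}{12}} = \frac{1}{56 - \frac{1}{12}} = \frac{1}{\frac{671}{12}} = \frac{12}{671}$)
$F^{2}{\left(-12 \right)} = \left(\frac{12}{671}\right)^{2} = \frac{144}{450241}$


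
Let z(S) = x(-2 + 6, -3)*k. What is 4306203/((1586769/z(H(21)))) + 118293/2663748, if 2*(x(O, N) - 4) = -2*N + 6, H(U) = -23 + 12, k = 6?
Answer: 76491786821773/469639194468 ≈ 162.87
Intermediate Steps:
H(U) = -11
x(O, N) = 7 - N (x(O, N) = 4 + (-2*N + 6)/2 = 4 + (6 - 2*N)/2 = 4 + (3 - N) = 7 - N)
z(S) = 60 (z(S) = (7 - 1*(-3))*6 = (7 + 3)*6 = 10*6 = 60)
4306203/((1586769/z(H(21)))) + 118293/2663748 = 4306203/((1586769/60)) + 118293/2663748 = 4306203/((1586769*(1/60))) + 118293*(1/2663748) = 4306203/(528923/20) + 39431/887916 = 4306203*(20/528923) + 39431/887916 = 86124060/528923 + 39431/887916 = 76491786821773/469639194468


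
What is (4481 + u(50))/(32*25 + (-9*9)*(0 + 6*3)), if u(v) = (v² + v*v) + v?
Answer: -9531/658 ≈ -14.485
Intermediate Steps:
u(v) = v + 2*v² (u(v) = (v² + v²) + v = 2*v² + v = v + 2*v²)
(4481 + u(50))/(32*25 + (-9*9)*(0 + 6*3)) = (4481 + 50*(1 + 2*50))/(32*25 + (-9*9)*(0 + 6*3)) = (4481 + 50*(1 + 100))/(800 - 81*(0 + 18)) = (4481 + 50*101)/(800 - 81*18) = (4481 + 5050)/(800 - 1458) = 9531/(-658) = 9531*(-1/658) = -9531/658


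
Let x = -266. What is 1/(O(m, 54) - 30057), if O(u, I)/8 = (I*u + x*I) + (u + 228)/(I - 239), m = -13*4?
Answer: -185/30976513 ≈ -5.9723e-6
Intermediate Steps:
m = -52
O(u, I) = -2128*I + 8*I*u + 8*(228 + u)/(-239 + I) (O(u, I) = 8*((I*u - 266*I) + (u + 228)/(I - 239)) = 8*((-266*I + I*u) + (228 + u)/(-239 + I)) = 8*(-266*I + I*u + (228 + u)/(-239 + I)) = -2128*I + 8*I*u + 8*(228 + u)/(-239 + I))
1/(O(m, 54) - 30057) = 1/(8*(228 - 52 - 266*54² + 63574*54 - 52*54² - 239*54*(-52))/(-239 + 54) - 30057) = 1/(8*(228 - 52 - 266*2916 + 3432996 - 52*2916 + 671112)/(-185) - 30057) = 1/(8*(-1/185)*(228 - 52 - 775656 + 3432996 - 151632 + 671112) - 30057) = 1/(8*(-1/185)*3176996 - 30057) = 1/(-25415968/185 - 30057) = 1/(-30976513/185) = -185/30976513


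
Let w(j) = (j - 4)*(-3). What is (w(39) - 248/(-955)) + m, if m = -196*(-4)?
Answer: 648693/955 ≈ 679.26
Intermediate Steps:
m = 784
w(j) = 12 - 3*j (w(j) = (-4 + j)*(-3) = 12 - 3*j)
(w(39) - 248/(-955)) + m = ((12 - 3*39) - 248/(-955)) + 784 = ((12 - 117) - 248*(-1/955)) + 784 = (-105 + 248/955) + 784 = -100027/955 + 784 = 648693/955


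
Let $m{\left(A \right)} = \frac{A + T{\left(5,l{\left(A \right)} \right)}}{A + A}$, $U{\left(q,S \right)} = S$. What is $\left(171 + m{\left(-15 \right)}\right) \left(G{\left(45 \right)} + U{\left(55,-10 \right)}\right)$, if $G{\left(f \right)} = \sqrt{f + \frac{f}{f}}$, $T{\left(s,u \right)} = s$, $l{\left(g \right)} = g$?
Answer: $- \frac{5140}{3} + \frac{514 \sqrt{46}}{3} \approx -551.29$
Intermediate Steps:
$G{\left(f \right)} = \sqrt{1 + f}$ ($G{\left(f \right)} = \sqrt{f + 1} = \sqrt{1 + f}$)
$m{\left(A \right)} = \frac{5 + A}{2 A}$ ($m{\left(A \right)} = \frac{A + 5}{A + A} = \frac{5 + A}{2 A}$)
$\left(171 + m{\left(-15 \right)}\right) \left(G{\left(45 \right)} + U{\left(55,-10 \right)}\right) = \left(171 + \frac{5 - 15}{2 \left(-15\right)}\right) \left(\sqrt{1 + 45} - 10\right) = \left(171 + \frac{1}{2} \left(- \frac{1}{15}\right) \left(-10\right)\right) \left(\sqrt{46} - 10\right) = \left(171 + \frac{1}{3}\right) \left(-10 + \sqrt{46}\right) = \frac{514 \left(-10 + \sqrt{46}\right)}{3} = - \frac{5140}{3} + \frac{514 \sqrt{46}}{3}$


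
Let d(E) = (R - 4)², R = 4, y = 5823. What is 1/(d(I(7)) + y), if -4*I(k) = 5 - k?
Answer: 1/5823 ≈ 0.00017173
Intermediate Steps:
I(k) = -5/4 + k/4 (I(k) = -(5 - k)/4 = -5/4 + k/4)
d(E) = 0 (d(E) = (4 - 4)² = 0² = 0)
1/(d(I(7)) + y) = 1/(0 + 5823) = 1/5823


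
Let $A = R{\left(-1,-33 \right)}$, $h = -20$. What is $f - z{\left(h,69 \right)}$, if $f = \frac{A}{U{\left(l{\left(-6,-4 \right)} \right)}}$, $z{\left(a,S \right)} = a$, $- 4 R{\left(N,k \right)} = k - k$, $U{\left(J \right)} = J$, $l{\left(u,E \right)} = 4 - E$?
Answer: $20$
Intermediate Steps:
$R{\left(N,k \right)} = 0$ ($R{\left(N,k \right)} = - \frac{k - k}{4} = \left(- \frac{1}{4}\right) 0 = 0$)
$A = 0$
$f = 0$ ($f = \frac{0}{4 - -4} = \frac{0}{4 + 4} = \frac{0}{8} = 0 \cdot \frac{1}{8} = 0$)
$f - z{\left(h,69 \right)} = 0 - -20 = 0 + 20 = 20$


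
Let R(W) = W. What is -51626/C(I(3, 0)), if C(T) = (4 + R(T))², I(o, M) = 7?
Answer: -51626/121 ≈ -426.66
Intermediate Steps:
C(T) = (4 + T)²
-51626/C(I(3, 0)) = -51626/(4 + 7)² = -51626/(11²) = -51626/121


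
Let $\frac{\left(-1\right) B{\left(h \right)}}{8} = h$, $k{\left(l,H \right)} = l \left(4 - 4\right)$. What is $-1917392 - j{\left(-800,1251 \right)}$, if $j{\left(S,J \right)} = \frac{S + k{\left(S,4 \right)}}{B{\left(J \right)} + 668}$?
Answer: $- \frac{895422104}{467} \approx -1.9174 \cdot 10^{6}$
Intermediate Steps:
$k{\left(l,H \right)} = 0$ ($k{\left(l,H \right)} = l 0 = 0$)
$B{\left(h \right)} = - 8 h$
$j{\left(S,J \right)} = \frac{S}{668 - 8 J}$ ($j{\left(S,J \right)} = \frac{S + 0}{- 8 J + 668} = \frac{S}{668 - 8 J}$)
$-1917392 - j{\left(-800,1251 \right)} = -1917392 - \left(-1\right) \left(-800\right) \frac{1}{-668 + 8 \cdot 1251} = -1917392 - \left(-1\right) \left(-800\right) \frac{1}{-668 + 10008} = -1917392 - \left(-1\right) \left(-800\right) \frac{1}{9340} = -1917392 - \frac{40}{467} = - \frac{895422104}{467}$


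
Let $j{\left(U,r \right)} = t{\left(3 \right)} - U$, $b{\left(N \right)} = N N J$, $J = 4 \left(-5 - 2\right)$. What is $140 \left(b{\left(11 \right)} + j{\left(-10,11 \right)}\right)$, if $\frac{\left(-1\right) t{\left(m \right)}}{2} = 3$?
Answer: $-473760$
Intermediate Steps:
$J = -28$ ($J = 4 \left(-5 - 2\right) = 4 \left(-7\right) = -28$)
$t{\left(m \right)} = -6$ ($t{\left(m \right)} = \left(-2\right) 3 = -6$)
$b{\left(N \right)} = - 28 N^{2}$ ($b{\left(N \right)} = N N \left(-28\right) = N^{2} \left(-28\right) = - 28 N^{2}$)
$j{\left(U,r \right)} = -6 - U$
$140 \left(b{\left(11 \right)} + j{\left(-10,11 \right)}\right) = 140 \left(- 28 \cdot 11^{2} - -4\right) = 140 \left(\left(-28\right) 121 + \left(-6 + 10\right)\right) = 140 \left(-3388 + 4\right) = 140 \left(-3384\right) = -473760$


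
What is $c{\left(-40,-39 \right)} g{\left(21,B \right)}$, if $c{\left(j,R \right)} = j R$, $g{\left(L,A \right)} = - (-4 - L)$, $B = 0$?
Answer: $39000$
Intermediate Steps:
$g{\left(L,A \right)} = 4 + L$
$c{\left(j,R \right)} = R j$
$c{\left(-40,-39 \right)} g{\left(21,B \right)} = \left(-39\right) \left(-40\right) \left(4 + 21\right) = 1560 \cdot 25 = 39000$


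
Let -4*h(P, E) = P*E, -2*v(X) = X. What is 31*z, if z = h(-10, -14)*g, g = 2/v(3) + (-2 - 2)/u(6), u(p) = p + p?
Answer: 5425/3 ≈ 1808.3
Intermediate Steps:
u(p) = 2*p
v(X) = -X/2
g = -5/3 (g = 2/((-½*3)) + (-2 - 2)/((2*6)) = 2/(-3/2) - 4/12 = 2*(-⅔) - 4*1/12 = -4/3 - ⅓ = -5/3 ≈ -1.6667)
h(P, E) = -E*P/4 (h(P, E) = -P*E/4 = -E*P/4)
z = 175/3 (z = -¼*(-14)*(-10)*(-5/3) = -35*(-5/3) = 175/3 ≈ 58.333)
31*z = 31*(175/3) = 5425/3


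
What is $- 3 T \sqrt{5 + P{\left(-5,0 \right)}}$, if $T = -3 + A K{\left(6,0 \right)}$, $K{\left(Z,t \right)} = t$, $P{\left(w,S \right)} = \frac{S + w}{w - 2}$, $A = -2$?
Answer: $\frac{18 \sqrt{70}}{7} \approx 21.514$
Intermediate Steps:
$P{\left(w,S \right)} = \frac{S + w}{-2 + w}$
$T = -3$ ($T = -3 - 0 = -3 + 0 = -3$)
$- 3 T \sqrt{5 + P{\left(-5,0 \right)}} = \left(-3\right) \left(-3\right) \sqrt{5 + \frac{0 - 5}{-2 - 5}} = 9 \sqrt{5 + \frac{1}{-7} \left(-5\right)} = 9 \sqrt{5 - - \frac{5}{7}} = 9 \sqrt{5 + \frac{5}{7}} = 9 \sqrt{\frac{40}{7}} = 9 \frac{2 \sqrt{70}}{7} = \frac{18 \sqrt{70}}{7}$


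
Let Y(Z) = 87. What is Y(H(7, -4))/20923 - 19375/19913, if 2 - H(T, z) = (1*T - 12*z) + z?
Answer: -403650694/416639699 ≈ -0.96882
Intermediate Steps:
H(T, z) = 2 - T + 11*z (H(T, z) = 2 - ((1*T - 12*z) + z) = 2 - ((T - 12*z) + z) = 2 - (T - 11*z) = 2 + (-T + 11*z) = 2 - T + 11*z)
Y(H(7, -4))/20923 - 19375/19913 = 87/20923 - 19375/19913 = -403650694/416639699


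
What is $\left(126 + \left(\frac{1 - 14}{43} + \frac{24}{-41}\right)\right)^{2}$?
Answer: $\frac{48652448329}{3108169} \approx 15653.0$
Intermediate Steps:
$\left(126 + \left(\frac{1 - 14}{43} + \frac{24}{-41}\right)\right)^{2} = \left(126 + \left(\left(-13\right) \frac{1}{43} + 24 \left(- \frac{1}{41}\right)\right)\right)^{2} = \left(126 - \frac{1565}{1763}\right)^{2} = \left(\frac{220573}{1763}\right)^{2} = \frac{48652448329}{3108169}$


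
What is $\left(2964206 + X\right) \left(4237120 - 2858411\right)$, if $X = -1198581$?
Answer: $2434283078125$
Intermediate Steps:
$\left(2964206 + X\right) \left(4237120 - 2858411\right) = \left(2964206 - 1198581\right) \left(4237120 - 2858411\right) = 1765625 \cdot 1378709 = 2434283078125$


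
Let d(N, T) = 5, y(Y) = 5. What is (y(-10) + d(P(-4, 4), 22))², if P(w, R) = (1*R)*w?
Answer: 100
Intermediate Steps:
P(w, R) = R*w
(y(-10) + d(P(-4, 4), 22))² = (5 + 5)² = 10² = 100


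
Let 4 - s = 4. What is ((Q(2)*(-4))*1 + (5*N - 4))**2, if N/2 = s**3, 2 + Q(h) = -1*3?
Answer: 256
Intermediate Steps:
s = 0 (s = 4 - 1*4 = 4 - 4 = 0)
Q(h) = -5 (Q(h) = -2 - 1*3 = -2 - 3 = -5)
N = 0 (N = 2*0**3 = 2*0 = 0)
((Q(2)*(-4))*1 + (5*N - 4))**2 = (-5*(-4)*1 + (5*0 - 4))**2 = (20*1 + (0 - 4))**2 = (20 - 4)**2 = 16**2 = 256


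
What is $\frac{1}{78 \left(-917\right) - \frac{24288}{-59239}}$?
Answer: $- \frac{59239}{4237104426} \approx -1.3981 \cdot 10^{-5}$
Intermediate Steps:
$\frac{1}{78 \left(-917\right) - \frac{24288}{-59239}} = \frac{1}{-71526 - - \frac{24288}{59239}} = \frac{1}{-71526 + \frac{24288}{59239}} = \frac{1}{- \frac{4237104426}{59239}} = - \frac{59239}{4237104426}$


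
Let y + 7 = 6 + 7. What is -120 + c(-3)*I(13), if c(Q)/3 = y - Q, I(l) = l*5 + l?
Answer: 1986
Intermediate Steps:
I(l) = 6*l (I(l) = 5*l + l = 6*l)
y = 6 (y = -7 + (6 + 7) = -7 + 13 = 6)
c(Q) = 18 - 3*Q (c(Q) = 3*(6 - Q) = 18 - 3*Q)
-120 + c(-3)*I(13) = -120 + (18 - 3*(-3))*(6*13) = -120 + (18 + 9)*78 = -120 + 27*78 = -120 + 2106 = 1986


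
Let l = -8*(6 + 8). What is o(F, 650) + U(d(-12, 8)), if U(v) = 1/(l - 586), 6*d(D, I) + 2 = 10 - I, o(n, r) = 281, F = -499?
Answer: 196137/698 ≈ 281.00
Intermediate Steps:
l = -112 (l = -8*14 = -112)
d(D, I) = 4/3 - I/6 (d(D, I) = -⅓ + (10 - I)/6 = -⅓ + (5/3 - I/6) = 4/3 - I/6)
U(v) = -1/698 (U(v) = 1/(-112 - 586) = 1/(-698) = -1/698)
o(F, 650) + U(d(-12, 8)) = 281 - 1/698 = 196137/698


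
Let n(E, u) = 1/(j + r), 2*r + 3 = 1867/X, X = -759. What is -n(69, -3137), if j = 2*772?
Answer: -759/1169824 ≈ -0.00064882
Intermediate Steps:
r = -2072/759 (r = -3/2 + (1867/(-759))/2 = -3/2 + (1867*(-1/759))/2 = -3/2 + (½)*(-1867/759) = -3/2 - 1867/1518 = -2072/759 ≈ -2.7299)
j = 1544
n(E, u) = 759/1169824 (n(E, u) = 1/(1544 - 2072/759) = 1/(1169824/759) = 759/1169824)
-n(69, -3137) = -1*759/1169824 = -759/1169824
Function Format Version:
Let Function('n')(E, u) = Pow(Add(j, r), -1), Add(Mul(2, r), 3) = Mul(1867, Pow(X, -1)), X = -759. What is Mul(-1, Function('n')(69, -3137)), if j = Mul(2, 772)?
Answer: Rational(-759, 1169824) ≈ -0.00064882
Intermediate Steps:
r = Rational(-2072, 759) (r = Add(Rational(-3, 2), Mul(Rational(1, 2), Mul(1867, Pow(-759, -1)))) = Add(Rational(-3, 2), Mul(Rational(1, 2), Mul(1867, Rational(-1, 759)))) = Add(Rational(-3, 2), Mul(Rational(1, 2), Rational(-1867, 759))) = Add(Rational(-3, 2), Rational(-1867, 1518)) = Rational(-2072, 759) ≈ -2.7299)
j = 1544
Function('n')(E, u) = Rational(759, 1169824) (Function('n')(E, u) = Pow(Add(1544, Rational(-2072, 759)), -1) = Pow(Rational(1169824, 759), -1) = Rational(759, 1169824))
Mul(-1, Function('n')(69, -3137)) = Mul(-1, Rational(759, 1169824)) = Rational(-759, 1169824)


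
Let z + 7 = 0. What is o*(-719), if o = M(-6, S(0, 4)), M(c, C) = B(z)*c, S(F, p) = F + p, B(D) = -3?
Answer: -12942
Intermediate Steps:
z = -7 (z = -7 + 0 = -7)
M(c, C) = -3*c
o = 18 (o = -3*(-6) = 18)
o*(-719) = 18*(-719) = -12942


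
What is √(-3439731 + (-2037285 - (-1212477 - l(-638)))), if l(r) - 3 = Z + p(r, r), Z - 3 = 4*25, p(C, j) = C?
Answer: I*√4265071 ≈ 2065.2*I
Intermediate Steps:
Z = 103 (Z = 3 + 4*25 = 3 + 100 = 103)
l(r) = 106 + r (l(r) = 3 + (103 + r) = 106 + r)
√(-3439731 + (-2037285 - (-1212477 - l(-638)))) = √(-3439731 + (-2037285 - (-1212477 - (106 - 638)))) = √(-3439731 + (-2037285 - (-1212477 - 1*(-532)))) = √(-3439731 + (-2037285 - (-1212477 + 532))) = √(-3439731 + (-2037285 - 1*(-1211945))) = √(-3439731 + (-2037285 + 1211945)) = √(-3439731 - 825340) = √(-4265071) = I*√4265071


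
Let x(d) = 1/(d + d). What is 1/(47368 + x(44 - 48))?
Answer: 8/378943 ≈ 2.1111e-5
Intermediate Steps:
x(d) = 1/(2*d)
1/(47368 + x(44 - 48)) = 1/(47368 + 1/(2*(44 - 48))) = 1/(47368 + (½)/(-4)) = 1/(47368 + (½)*(-¼)) = 1/(47368 - ⅛) = 1/(378943/8) = 8/378943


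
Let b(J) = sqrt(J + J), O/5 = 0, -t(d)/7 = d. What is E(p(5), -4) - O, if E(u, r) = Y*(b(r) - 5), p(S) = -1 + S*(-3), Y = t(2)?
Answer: 70 - 28*I*sqrt(2) ≈ 70.0 - 39.598*I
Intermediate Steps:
t(d) = -7*d
O = 0 (O = 5*0 = 0)
b(J) = sqrt(2)*sqrt(J) (b(J) = sqrt(2*J) = sqrt(2)*sqrt(J))
Y = -14 (Y = -7*2 = -14)
p(S) = -1 - 3*S
E(u, r) = 70 - 14*sqrt(2)*sqrt(r) (E(u, r) = -14*(sqrt(2)*sqrt(r) - 5) = -14*(-5 + sqrt(2)*sqrt(r)) = 70 - 14*sqrt(2)*sqrt(r))
E(p(5), -4) - O = (70 - 14*sqrt(2)*sqrt(-4)) - 1*0 = (70 - 14*sqrt(2)*2*I) + 0 = (70 - 28*I*sqrt(2)) + 0 = 70 - 28*I*sqrt(2)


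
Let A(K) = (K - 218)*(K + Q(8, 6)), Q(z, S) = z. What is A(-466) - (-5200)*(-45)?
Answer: 79272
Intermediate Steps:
A(K) = (-218 + K)*(8 + K) (A(K) = (K - 218)*(K + 8) = (-218 + K)*(8 + K))
A(-466) - (-5200)*(-45) = (-1744 + (-466)**2 - 210*(-466)) - (-5200)*(-45) = (-1744 + 217156 + 97860) - 1*234000 = 313272 - 234000 = 79272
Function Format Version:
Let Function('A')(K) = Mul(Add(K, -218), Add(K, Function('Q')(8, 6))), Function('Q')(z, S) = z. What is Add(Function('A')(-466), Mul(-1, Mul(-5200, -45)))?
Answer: 79272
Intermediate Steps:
Function('A')(K) = Mul(Add(-218, K), Add(8, K)) (Function('A')(K) = Mul(Add(K, -218), Add(K, 8)) = Mul(Add(-218, K), Add(8, K)))
Add(Function('A')(-466), Mul(-1, Mul(-5200, -45))) = Add(Add(-1744, Pow(-466, 2), Mul(-210, -466)), Mul(-1, Mul(-5200, -45))) = Add(Add(-1744, 217156, 97860), Mul(-1, 234000)) = Add(313272, -234000) = 79272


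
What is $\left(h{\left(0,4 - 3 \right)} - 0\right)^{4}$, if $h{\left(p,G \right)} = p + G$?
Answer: $1$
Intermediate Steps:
$h{\left(p,G \right)} = G + p$
$\left(h{\left(0,4 - 3 \right)} - 0\right)^{4} = \left(\left(\left(4 - 3\right) + 0\right) - 0\right)^{4} = \left(\left(\left(4 - 3\right) + 0\right) + 0\right)^{4} = \left(\left(1 + 0\right) + 0\right)^{4} = \left(1 + 0\right)^{4} = 1^{4} = 1$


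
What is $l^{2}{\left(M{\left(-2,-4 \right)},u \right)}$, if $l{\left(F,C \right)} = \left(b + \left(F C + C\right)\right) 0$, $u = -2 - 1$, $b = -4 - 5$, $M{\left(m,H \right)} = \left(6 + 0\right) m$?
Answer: $0$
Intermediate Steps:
$M{\left(m,H \right)} = 6 m$
$b = -9$ ($b = -4 - 5 = -9$)
$u = -3$
$l{\left(F,C \right)} = 0$ ($l{\left(F,C \right)} = \left(-9 + \left(F C + C\right)\right) 0 = \left(-9 + \left(C F + C\right)\right) 0 = \left(-9 + \left(C + C F\right)\right) 0 = \left(-9 + C + C F\right) 0 = 0$)
$l^{2}{\left(M{\left(-2,-4 \right)},u \right)} = 0^{2} = 0$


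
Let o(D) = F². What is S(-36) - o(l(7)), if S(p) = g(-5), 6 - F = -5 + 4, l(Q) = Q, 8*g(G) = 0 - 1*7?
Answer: -399/8 ≈ -49.875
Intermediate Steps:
g(G) = -7/8 (g(G) = (0 - 1*7)/8 = (0 - 7)/8 = (⅛)*(-7) = -7/8)
F = 7 (F = 6 - (-5 + 4) = 6 - 1*(-1) = 6 + 1 = 7)
S(p) = -7/8
o(D) = 49 (o(D) = 7² = 49)
S(-36) - o(l(7)) = -7/8 - 1*49 = -7/8 - 49 = -399/8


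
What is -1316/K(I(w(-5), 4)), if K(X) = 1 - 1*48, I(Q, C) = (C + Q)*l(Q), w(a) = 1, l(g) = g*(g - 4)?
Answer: 28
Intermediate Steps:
l(g) = g*(-4 + g)
I(Q, C) = Q*(-4 + Q)*(C + Q) (I(Q, C) = (C + Q)*(Q*(-4 + Q)) = Q*(-4 + Q)*(C + Q))
K(X) = -47 (K(X) = 1 - 48 = -47)
-1316/K(I(w(-5), 4)) = -1316/(-47) = -1316*(-1/47) = 28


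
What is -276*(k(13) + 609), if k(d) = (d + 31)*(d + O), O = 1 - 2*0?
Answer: -338100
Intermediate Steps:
O = 1 (O = 1 + 0 = 1)
k(d) = (1 + d)*(31 + d) (k(d) = (d + 31)*(d + 1) = (31 + d)*(1 + d) = (1 + d)*(31 + d))
-276*(k(13) + 609) = -276*((31 + 13**2 + 32*13) + 609) = -276*((31 + 169 + 416) + 609) = -276*(616 + 609) = -276*1225 = -338100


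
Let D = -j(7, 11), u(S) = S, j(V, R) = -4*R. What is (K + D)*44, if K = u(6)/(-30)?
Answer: 9636/5 ≈ 1927.2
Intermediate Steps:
D = 44 (D = -(-4)*11 = -1*(-44) = 44)
K = -⅕ (K = 6/(-30) = 6*(-1/30) = -⅕ ≈ -0.20000)
(K + D)*44 = (-⅕ + 44)*44 = (219/5)*44 = 9636/5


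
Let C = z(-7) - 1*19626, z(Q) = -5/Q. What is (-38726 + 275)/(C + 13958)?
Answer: 269157/39671 ≈ 6.7847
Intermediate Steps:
C = -137377/7 (C = -5/(-7) - 1*19626 = -5*(-⅐) - 19626 = 5/7 - 19626 = -137377/7 ≈ -19625.)
(-38726 + 275)/(C + 13958) = (-38726 + 275)/(-137377/7 + 13958) = -38451/(-39671/7) = -38451*(-7/39671) = 269157/39671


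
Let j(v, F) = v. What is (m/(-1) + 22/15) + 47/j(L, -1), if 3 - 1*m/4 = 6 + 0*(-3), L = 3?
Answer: 437/15 ≈ 29.133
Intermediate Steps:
m = -12 (m = 12 - 4*(6 + 0*(-3)) = 12 - 4*(6 + 0) = 12 - 4*6 = 12 - 24 = -12)
(m/(-1) + 22/15) + 47/j(L, -1) = (-12/(-1) + 22/15) + 47/3 = (-12*(-1) + 22*(1/15)) + (⅓)*47 = (12 + 22/15) + 47/3 = 202/15 + 47/3 = 437/15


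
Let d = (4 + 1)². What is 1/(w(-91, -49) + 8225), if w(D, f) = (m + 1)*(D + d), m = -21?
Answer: 1/9545 ≈ 0.00010477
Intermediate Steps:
d = 25 (d = 5² = 25)
w(D, f) = -500 - 20*D (w(D, f) = (-21 + 1)*(D + 25) = -20*(25 + D) = -500 - 20*D)
1/(w(-91, -49) + 8225) = 1/((-500 - 20*(-91)) + 8225) = 1/((-500 + 1820) + 8225) = 1/(1320 + 8225) = 1/9545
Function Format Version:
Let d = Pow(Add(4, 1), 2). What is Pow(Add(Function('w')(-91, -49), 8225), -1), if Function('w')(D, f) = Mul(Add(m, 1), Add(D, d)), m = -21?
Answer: Rational(1, 9545) ≈ 0.00010477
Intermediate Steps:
d = 25 (d = Pow(5, 2) = 25)
Function('w')(D, f) = Add(-500, Mul(-20, D)) (Function('w')(D, f) = Mul(Add(-21, 1), Add(D, 25)) = Mul(-20, Add(25, D)) = Add(-500, Mul(-20, D)))
Pow(Add(Function('w')(-91, -49), 8225), -1) = Pow(Add(Add(-500, Mul(-20, -91)), 8225), -1) = Pow(Add(Add(-500, 1820), 8225), -1) = Pow(Add(1320, 8225), -1) = Pow(9545, -1) = Rational(1, 9545)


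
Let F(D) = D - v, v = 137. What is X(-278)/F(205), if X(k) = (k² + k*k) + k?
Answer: 77145/34 ≈ 2269.0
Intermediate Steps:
F(D) = -137 + D (F(D) = D - 1*137 = D - 137 = -137 + D)
X(k) = k + 2*k² (X(k) = (k² + k²) + k = 2*k² + k = k + 2*k²)
X(-278)/F(205) = (-278*(1 + 2*(-278)))/(-137 + 205) = -278*(1 - 556)/68 = -278*(-555)*(1/68) = 154290*(1/68) = 77145/34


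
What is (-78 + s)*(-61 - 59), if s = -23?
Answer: 12120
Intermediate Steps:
(-78 + s)*(-61 - 59) = (-78 - 23)*(-61 - 59) = -101*(-120) = 12120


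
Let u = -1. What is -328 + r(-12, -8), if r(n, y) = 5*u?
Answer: -333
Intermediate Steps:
r(n, y) = -5 (r(n, y) = 5*(-1) = -5)
-328 + r(-12, -8) = -328 - 5 = -333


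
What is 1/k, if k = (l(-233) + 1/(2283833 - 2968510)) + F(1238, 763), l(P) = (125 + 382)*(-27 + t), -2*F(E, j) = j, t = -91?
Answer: -1369354/82445380957 ≈ -1.6609e-5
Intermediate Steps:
F(E, j) = -j/2
l(P) = -59826 (l(P) = (125 + 382)*(-27 - 91) = 507*(-118) = -59826)
k = -82445380957/1369354 (k = (-59826 + 1/(2283833 - 2968510)) - ½*763 = (-59826 + 1/(-684677)) - 763/2 = (-59826 - 1/684677) - 763/2 = -40961486203/684677 - 763/2 = -82445380957/1369354 ≈ -60208.)
1/k = 1/(-82445380957/1369354) = -1369354/82445380957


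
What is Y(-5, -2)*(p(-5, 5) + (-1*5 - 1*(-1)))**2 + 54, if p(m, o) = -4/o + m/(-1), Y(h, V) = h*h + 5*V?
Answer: 273/5 ≈ 54.600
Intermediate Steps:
Y(h, V) = h**2 + 5*V
p(m, o) = -m - 4/o (p(m, o) = -4/o + m*(-1) = -4/o - m = -m - 4/o)
Y(-5, -2)*(p(-5, 5) + (-1*5 - 1*(-1)))**2 + 54 = ((-5)**2 + 5*(-2))*((-1*(-5) - 4/5) + (-1*5 - 1*(-1)))**2 + 54 = (25 - 10)*((5 - 4*1/5) + (-5 + 1))**2 + 54 = 15*((5 - 4/5) - 4)**2 + 54 = 15*(21/5 - 4)**2 + 54 = 15*(1/5)**2 + 54 = 15*(1/25) + 54 = 3/5 + 54 = 273/5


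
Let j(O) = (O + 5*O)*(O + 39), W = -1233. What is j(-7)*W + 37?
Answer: 1657189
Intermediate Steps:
j(O) = 6*O*(39 + O) (j(O) = (6*O)*(39 + O) = 6*O*(39 + O))
j(-7)*W + 37 = (6*(-7)*(39 - 7))*(-1233) + 37 = (6*(-7)*32)*(-1233) + 37 = -1344*(-1233) + 37 = 1657152 + 37 = 1657189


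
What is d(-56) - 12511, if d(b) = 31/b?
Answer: -700647/56 ≈ -12512.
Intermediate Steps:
d(-56) - 12511 = 31/(-56) - 12511 = 31*(-1/56) - 12511 = -31/56 - 12511 = -700647/56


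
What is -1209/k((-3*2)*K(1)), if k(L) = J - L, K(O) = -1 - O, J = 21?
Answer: -403/3 ≈ -134.33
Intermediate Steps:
k(L) = 21 - L
-1209/k((-3*2)*K(1)) = -1209/(21 - (-3*2)*(-1 - 1*1)) = -1209/(21 - (-6)*(-1 - 1)) = -1209/(21 - (-6)*(-2)) = -1209/(21 - 1*12) = -1209/(21 - 12) = -1209/9 = -1209*⅑ = -403/3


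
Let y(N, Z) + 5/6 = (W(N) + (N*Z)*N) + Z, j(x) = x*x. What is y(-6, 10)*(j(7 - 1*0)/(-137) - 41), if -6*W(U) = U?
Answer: -6292093/411 ≈ -15309.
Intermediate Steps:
W(U) = -U/6
j(x) = x**2
y(N, Z) = -5/6 + Z - N/6 + Z*N**2 (y(N, Z) = -5/6 + ((-N/6 + (N*Z)*N) + Z) = -5/6 + ((-N/6 + Z*N**2) + Z) = -5/6 + (Z - N/6 + Z*N**2) = -5/6 + Z - N/6 + Z*N**2)
y(-6, 10)*(j(7 - 1*0)/(-137) - 41) = (-5/6 + 10 - 1/6*(-6) + 10*(-6)**2)*((7 - 1*0)**2/(-137) - 41) = (-5/6 + 10 + 1 + 10*36)*((7 + 0)**2*(-1/137) - 41) = (-5/6 + 10 + 1 + 360)*(7**2*(-1/137) - 41) = 2221*(49*(-1/137) - 41)/6 = 2221*(-49/137 - 41)/6 = (2221/6)*(-5666/137) = -6292093/411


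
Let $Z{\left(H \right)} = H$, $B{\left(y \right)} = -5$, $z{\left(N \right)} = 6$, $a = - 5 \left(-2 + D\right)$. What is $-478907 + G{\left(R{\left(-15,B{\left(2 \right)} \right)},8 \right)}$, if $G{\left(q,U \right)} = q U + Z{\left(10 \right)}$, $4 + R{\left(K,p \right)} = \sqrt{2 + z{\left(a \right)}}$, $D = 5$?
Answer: $-478929 + 16 \sqrt{2} \approx -4.7891 \cdot 10^{5}$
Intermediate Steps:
$a = -15$ ($a = - 5 \left(-2 + 5\right) = \left(-5\right) 3 = -15$)
$R{\left(K,p \right)} = -4 + 2 \sqrt{2}$ ($R{\left(K,p \right)} = -4 + \sqrt{2 + 6} = -4 + \sqrt{8} = -4 + 2 \sqrt{2}$)
$G{\left(q,U \right)} = 10 + U q$ ($G{\left(q,U \right)} = q U + 10 = U q + 10 = 10 + U q$)
$-478907 + G{\left(R{\left(-15,B{\left(2 \right)} \right)},8 \right)} = -478907 + \left(10 + 8 \left(-4 + 2 \sqrt{2}\right)\right) = -478907 + \left(10 - \left(32 - 16 \sqrt{2}\right)\right) = -478907 - \left(22 - 16 \sqrt{2}\right) = -478929 + 16 \sqrt{2}$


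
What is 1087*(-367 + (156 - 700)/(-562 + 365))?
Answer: -77997685/197 ≈ -3.9593e+5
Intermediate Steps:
1087*(-367 + (156 - 700)/(-562 + 365)) = 1087*(-367 - 544/(-197)) = 1087*(-367 - 544*(-1/197)) = 1087*(-367 + 544/197) = 1087*(-71755/197) = -77997685/197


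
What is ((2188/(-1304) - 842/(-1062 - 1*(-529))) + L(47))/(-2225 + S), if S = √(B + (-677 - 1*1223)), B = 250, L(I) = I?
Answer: -725311463/34419895978 - 8149567*I*√66/172099479890 ≈ -0.021072 - 0.0003847*I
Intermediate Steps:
S = 5*I*√66 (S = √(250 + (-677 - 1*1223)) = √(250 + (-677 - 1223)) = √(250 - 1900) = √(-1650) = 5*I*√66 ≈ 40.62*I)
((2188/(-1304) - 842/(-1062 - 1*(-529))) + L(47))/(-2225 + S) = ((2188/(-1304) - 842/(-1062 - 1*(-529))) + 47)/(-2225 + 5*I*√66) = ((2188*(-1/1304) - 842/(-1062 + 529)) + 47)/(-2225 + 5*I*√66) = ((-547/326 - 842/(-533)) + 47)/(-2225 + 5*I*√66) = ((-547/326 - 842*(-1/533)) + 47)/(-2225 + 5*I*√66) = ((-547/326 + 842/533) + 47)/(-2225 + 5*I*√66) = (-17059/173758 + 47)/(-2225 + 5*I*√66) = 8149567/(173758*(-2225 + 5*I*√66))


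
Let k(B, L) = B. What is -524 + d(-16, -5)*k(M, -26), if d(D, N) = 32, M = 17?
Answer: 20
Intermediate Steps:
-524 + d(-16, -5)*k(M, -26) = -524 + 32*17 = -524 + 544 = 20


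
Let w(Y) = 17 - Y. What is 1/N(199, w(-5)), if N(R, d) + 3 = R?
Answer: 1/196 ≈ 0.0051020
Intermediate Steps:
N(R, d) = -3 + R
1/N(199, w(-5)) = 1/(-3 + 199) = 1/196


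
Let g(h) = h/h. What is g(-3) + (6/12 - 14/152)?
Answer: 107/76 ≈ 1.4079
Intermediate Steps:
g(h) = 1
g(-3) + (6/12 - 14/152) = 1 + (6/12 - 14/152) = 1 + (6*(1/12) - 14*1/152) = 1 + (1/2 - 7/76) = 1 + 31/76 = 107/76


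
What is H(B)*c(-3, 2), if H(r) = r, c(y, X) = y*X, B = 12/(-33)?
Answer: 24/11 ≈ 2.1818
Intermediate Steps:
B = -4/11 (B = 12*(-1/33) = -4/11 ≈ -0.36364)
c(y, X) = X*y
H(B)*c(-3, 2) = -8*(-3)/11 = -4/11*(-6) = 24/11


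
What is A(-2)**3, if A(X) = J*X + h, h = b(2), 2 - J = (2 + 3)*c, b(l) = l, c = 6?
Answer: 195112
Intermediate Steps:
J = -28 (J = 2 - (2 + 3)*6 = 2 - 5*6 = 2 - 1*30 = 2 - 30 = -28)
h = 2
A(X) = 2 - 28*X (A(X) = -28*X + 2 = 2 - 28*X)
A(-2)**3 = (2 - 28*(-2))**3 = (2 + 56)**3 = 58**3 = 195112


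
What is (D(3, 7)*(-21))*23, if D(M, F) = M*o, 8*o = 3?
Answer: -4347/8 ≈ -543.38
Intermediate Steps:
o = 3/8 (o = (⅛)*3 = 3/8 ≈ 0.37500)
D(M, F) = 3*M/8 (D(M, F) = M*(3/8) = 3*M/8)
(D(3, 7)*(-21))*23 = (((3/8)*3)*(-21))*23 = ((9/8)*(-21))*23 = -189/8*23 = -4347/8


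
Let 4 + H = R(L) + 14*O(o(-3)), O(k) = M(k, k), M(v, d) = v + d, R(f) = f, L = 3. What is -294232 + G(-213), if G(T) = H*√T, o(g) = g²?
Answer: -294232 + 251*I*√213 ≈ -2.9423e+5 + 3663.2*I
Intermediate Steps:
M(v, d) = d + v
O(k) = 2*k (O(k) = k + k = 2*k)
H = 251 (H = -4 + (3 + 14*(2*(-3)²)) = -4 + (3 + 14*(2*9)) = -4 + (3 + 14*18) = -4 + (3 + 252) = -4 + 255 = 251)
G(T) = 251*√T
-294232 + G(-213) = -294232 + 251*√(-213) = -294232 + 251*(I*√213) = -294232 + 251*I*√213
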